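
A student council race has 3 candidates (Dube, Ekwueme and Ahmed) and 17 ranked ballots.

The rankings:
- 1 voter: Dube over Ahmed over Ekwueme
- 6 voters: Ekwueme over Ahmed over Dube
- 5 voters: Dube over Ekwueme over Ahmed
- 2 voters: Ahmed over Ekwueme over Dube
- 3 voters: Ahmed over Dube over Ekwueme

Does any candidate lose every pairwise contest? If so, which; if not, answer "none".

none

Pairwise majorities:
Dube vs Ekwueme: Dube, 9–8.
Dube vs Ahmed: Ahmed wins 11–6.
Ekwueme vs Ahmed: Ekwueme wins 11–6.
Every candidate wins at least one matchup (Dube beats Ekwueme; Ekwueme beats Ahmed; Ahmed beats Dube), so there is no Condorcet loser.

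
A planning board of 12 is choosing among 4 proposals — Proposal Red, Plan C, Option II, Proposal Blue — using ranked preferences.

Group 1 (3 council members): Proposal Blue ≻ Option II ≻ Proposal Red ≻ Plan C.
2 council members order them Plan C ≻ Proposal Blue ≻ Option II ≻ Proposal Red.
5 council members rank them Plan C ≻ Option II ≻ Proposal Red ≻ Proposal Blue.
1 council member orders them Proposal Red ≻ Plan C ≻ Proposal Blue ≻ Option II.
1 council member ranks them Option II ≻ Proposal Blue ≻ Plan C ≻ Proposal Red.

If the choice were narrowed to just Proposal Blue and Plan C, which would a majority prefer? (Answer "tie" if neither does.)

Plan C

Ballots ranking Proposal Blue above Plan C: 3 + 1 = 4.
Ballots ranking Plan C above Proposal Blue: 12 − 4 = 8.
Plan C wins the head-to-head 8–4.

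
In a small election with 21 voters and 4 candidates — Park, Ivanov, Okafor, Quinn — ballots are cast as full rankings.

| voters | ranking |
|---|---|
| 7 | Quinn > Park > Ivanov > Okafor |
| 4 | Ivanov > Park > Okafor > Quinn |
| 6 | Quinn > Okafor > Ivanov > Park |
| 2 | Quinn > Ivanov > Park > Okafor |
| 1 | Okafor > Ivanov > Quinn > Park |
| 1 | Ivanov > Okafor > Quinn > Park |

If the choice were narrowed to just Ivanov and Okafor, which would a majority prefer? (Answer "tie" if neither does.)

Ivanov

Ballots ranking Ivanov above Okafor: 7 + 4 + 2 + 1 = 14.
Ballots ranking Okafor above Ivanov: 21 − 14 = 7.
Ivanov wins the head-to-head 14–7.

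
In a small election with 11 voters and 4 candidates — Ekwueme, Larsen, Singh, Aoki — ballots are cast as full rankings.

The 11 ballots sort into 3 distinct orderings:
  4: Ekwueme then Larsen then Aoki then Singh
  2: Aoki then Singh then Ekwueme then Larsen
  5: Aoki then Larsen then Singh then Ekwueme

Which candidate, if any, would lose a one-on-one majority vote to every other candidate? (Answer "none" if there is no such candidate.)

none

Pairwise majorities:
Ekwueme vs Larsen: Ekwueme wins 6–5.
Ekwueme vs Singh: 4 for Ekwueme, 7 for Singh — Singh by 7–4.
Ekwueme–Aoki: Aoki 7–4.
Larsen vs Singh: Larsen wins 9–2.
Larsen vs Aoki: Larsen preferred on 4 ballots; Aoki wins 7–4.
Singh vs Aoki: Aoki, 11–0.
Every candidate wins at least one matchup (Ekwueme beats Larsen; Larsen beats Singh; Singh beats Ekwueme; Aoki beats Ekwueme), so there is no Condorcet loser.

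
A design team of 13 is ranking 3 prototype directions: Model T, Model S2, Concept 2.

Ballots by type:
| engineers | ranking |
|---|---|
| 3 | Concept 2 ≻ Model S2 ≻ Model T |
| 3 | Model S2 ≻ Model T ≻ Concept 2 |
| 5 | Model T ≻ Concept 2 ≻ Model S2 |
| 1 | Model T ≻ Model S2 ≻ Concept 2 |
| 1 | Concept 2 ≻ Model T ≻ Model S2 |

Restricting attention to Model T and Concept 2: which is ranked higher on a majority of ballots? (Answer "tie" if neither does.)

Model T

Ballots ranking Model T above Concept 2: 3 + 5 + 1 = 9.
Ballots ranking Concept 2 above Model T: 13 − 9 = 4.
Model T wins the head-to-head 9–4.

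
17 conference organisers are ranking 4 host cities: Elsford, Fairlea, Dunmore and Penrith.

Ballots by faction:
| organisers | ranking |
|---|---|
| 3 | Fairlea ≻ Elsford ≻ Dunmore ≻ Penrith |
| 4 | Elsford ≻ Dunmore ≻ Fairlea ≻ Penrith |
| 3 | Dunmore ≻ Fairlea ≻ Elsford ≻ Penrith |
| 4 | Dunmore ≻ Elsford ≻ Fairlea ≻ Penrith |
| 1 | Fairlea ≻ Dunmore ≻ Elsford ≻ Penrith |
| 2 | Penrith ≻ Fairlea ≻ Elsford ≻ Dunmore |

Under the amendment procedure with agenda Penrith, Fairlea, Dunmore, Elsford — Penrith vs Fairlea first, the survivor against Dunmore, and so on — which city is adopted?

Elsford

Round 1: Penrith vs Fairlea — 2–15, Fairlea advances.
Round 2: Fairlea vs Dunmore — 6–11, Dunmore advances.
Round 3: Dunmore vs Elsford — 8–9, Elsford advances.
The agenda winner is Elsford.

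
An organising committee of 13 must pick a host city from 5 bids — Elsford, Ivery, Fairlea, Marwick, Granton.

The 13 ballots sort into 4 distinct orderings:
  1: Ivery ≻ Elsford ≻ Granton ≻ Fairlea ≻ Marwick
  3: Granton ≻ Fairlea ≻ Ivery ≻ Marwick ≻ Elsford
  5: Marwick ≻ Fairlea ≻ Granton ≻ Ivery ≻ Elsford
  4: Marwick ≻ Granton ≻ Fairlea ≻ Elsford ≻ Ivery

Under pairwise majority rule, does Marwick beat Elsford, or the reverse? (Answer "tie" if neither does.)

Marwick

Ballots ranking Marwick above Elsford: 3 + 5 + 4 = 12.
Ballots ranking Elsford above Marwick: 13 − 12 = 1.
Marwick wins the head-to-head 12–1.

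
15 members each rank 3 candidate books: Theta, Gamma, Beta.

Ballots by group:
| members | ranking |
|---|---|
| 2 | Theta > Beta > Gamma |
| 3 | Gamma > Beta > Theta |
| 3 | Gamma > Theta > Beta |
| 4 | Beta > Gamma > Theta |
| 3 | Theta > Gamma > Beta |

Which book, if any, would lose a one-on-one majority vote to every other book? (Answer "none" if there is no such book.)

Pairwise majorities:
Theta vs Gamma: Theta is ranked higher on 2+3 = 5 ballots, Gamma on 10. Gamma wins 10–5.
Theta vs Beta: Theta, 8–7.
Gamma vs Beta: 3+3+3 = 9 for Gamma, 6 for Beta — Gamma by 9–6.
Beta loses to every other book — it is the Condorcet loser.

Beta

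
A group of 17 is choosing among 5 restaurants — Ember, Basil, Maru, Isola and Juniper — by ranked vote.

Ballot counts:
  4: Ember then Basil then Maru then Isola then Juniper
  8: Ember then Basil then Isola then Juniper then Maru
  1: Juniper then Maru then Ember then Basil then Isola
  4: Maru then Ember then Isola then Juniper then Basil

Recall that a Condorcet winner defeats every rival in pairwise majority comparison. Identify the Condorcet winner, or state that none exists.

Ember

Head-to-head results (17 friends):
Ember vs Basil: Ember preferred on 4+8+1+4 = 17 ballots; Ember wins 17–0.
Ember vs Maru: Ember, 12–5.
Ember vs Isola: Ember is ranked higher on 4+8+1+4 = 17 ballots, Isola on 0. Ember wins 17–0.
Ember vs Juniper: Ember wins 16–1.
Basil vs Maru: Basil, 12–5.
Basil vs Isola: 4+8+1 = 13 for Basil, 4 for Isola — Basil by 13–4.
Basil–Juniper: Basil 12–5.
Maru vs Isola: Maru is ranked higher on 4+1+4 = 9 ballots, Isola on 8. Maru wins 9–8.
Maru vs Juniper: 4+4 = 8 for Maru, 9 for Juniper — Juniper by 9–8.
Isola–Juniper: Isola 16–1.
Ember beats each of Basil, Maru, Isola, Juniper — Ember is the Condorcet winner.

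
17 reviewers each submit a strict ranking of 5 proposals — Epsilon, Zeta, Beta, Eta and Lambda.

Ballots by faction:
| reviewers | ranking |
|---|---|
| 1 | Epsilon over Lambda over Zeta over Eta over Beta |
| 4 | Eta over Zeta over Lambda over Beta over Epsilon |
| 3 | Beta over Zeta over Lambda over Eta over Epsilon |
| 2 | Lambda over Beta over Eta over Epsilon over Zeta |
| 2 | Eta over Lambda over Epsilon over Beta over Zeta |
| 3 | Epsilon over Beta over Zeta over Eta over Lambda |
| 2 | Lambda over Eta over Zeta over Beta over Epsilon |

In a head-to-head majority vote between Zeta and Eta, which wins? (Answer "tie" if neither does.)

Ballots ranking Zeta above Eta: 1 + 3 + 3 = 7.
Ballots ranking Eta above Zeta: 17 − 7 = 10.
Eta wins the head-to-head 10–7.

Eta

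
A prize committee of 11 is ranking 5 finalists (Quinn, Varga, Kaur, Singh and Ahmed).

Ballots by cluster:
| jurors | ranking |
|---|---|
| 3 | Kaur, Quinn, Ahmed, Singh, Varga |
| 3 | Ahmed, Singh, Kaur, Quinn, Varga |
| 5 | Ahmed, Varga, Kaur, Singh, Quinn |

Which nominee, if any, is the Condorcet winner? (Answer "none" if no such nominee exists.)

Check each pair by majority over 11 ballots:
Quinn vs Varga: 6 to 5, Quinn.
Quinn vs Kaur: Kaur wins 11–0.
Quinn vs Singh: 3 to 8, Singh.
Quinn vs Ahmed: Quinn is ranked higher on 3 ballots, Ahmed on 8. Ahmed wins 8–3.
Varga vs Kaur: 5 to 6, Kaur.
Varga vs Singh: Varga is ranked higher on 5 ballots, Singh on 6. Singh wins 6–5.
Varga vs Ahmed: 0 for Varga, 11 for Ahmed — Ahmed by 11–0.
Kaur–Singh: Kaur 8–3.
Kaur–Ahmed: Ahmed 8–3.
Singh–Ahmed: Ahmed 11–0.
Ahmed defeats every rival head-to-head and is the Condorcet winner.

Ahmed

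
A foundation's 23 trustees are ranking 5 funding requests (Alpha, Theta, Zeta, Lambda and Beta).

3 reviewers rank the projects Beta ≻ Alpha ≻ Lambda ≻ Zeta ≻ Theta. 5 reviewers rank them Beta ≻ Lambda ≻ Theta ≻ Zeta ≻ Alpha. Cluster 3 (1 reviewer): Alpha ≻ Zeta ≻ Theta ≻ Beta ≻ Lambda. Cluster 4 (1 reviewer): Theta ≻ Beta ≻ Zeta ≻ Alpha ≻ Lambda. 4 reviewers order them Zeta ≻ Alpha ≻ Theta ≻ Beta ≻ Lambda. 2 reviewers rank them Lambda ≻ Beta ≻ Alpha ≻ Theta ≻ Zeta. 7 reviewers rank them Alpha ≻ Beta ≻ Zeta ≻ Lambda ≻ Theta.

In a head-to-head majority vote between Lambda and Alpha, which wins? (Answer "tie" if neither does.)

Ballots ranking Lambda above Alpha: 5 + 2 = 7.
Ballots ranking Alpha above Lambda: 23 − 7 = 16.
Alpha wins the head-to-head 16–7.

Alpha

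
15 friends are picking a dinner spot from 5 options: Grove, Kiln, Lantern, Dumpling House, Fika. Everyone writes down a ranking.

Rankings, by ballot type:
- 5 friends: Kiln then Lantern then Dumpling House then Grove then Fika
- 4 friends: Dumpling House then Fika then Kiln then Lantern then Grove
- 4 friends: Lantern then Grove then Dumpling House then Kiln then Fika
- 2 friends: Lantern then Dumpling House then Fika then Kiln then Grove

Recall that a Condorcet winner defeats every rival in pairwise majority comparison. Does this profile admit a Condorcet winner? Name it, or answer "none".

Pairwise majorities:
Grove–Kiln: Kiln 11–4.
Grove vs Lantern: 0 for Grove, 15 for Lantern — Lantern by 15–0.
Grove vs Dumpling House: Grove is ranked higher on 4 ballots, Dumpling House on 11. Dumpling House wins 11–4.
Grove vs Fika: 9 to 6, Grove.
Kiln vs Lantern: Kiln is ranked higher on 5+4 = 9 ballots, Lantern on 6. Kiln wins 9–6.
Kiln–Dumpling House: Dumpling House 10–5.
Kiln vs Fika: 5+4 = 9 for Kiln, 6 for Fika — Kiln by 9–6.
Lantern vs Dumpling House: 5+4+2 = 11 for Lantern, 4 for Dumpling House — Lantern by 11–4.
Lantern vs Fika: Lantern, 11–4.
Dumpling House vs Fika: Dumpling House, 15–0.
No restaurant is unbeaten: Grove loses to Kiln; Kiln loses to Dumpling House; Lantern loses to Kiln; Dumpling House loses to Lantern; Fika loses to Grove. In particular Kiln → Lantern → Dumpling House → Kiln is a majority cycle — no Condorcet winner exists.

none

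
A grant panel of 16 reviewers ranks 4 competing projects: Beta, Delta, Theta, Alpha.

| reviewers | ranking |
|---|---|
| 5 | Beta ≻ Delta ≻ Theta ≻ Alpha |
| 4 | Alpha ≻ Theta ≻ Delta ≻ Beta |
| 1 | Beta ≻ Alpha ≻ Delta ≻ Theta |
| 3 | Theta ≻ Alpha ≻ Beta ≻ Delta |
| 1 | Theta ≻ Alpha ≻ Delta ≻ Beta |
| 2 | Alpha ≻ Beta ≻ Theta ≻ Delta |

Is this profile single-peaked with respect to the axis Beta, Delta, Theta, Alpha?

Axis positions: Beta=1, Delta=2, Theta=3, Alpha=4.
Faction 1 (peak Beta at position 1): ranking walks positions 1-2-3-4, expanding outward from the peak — single-peaked.
Faction 2 (peak Alpha at position 4): ranking walks positions 4-3-2-1, expanding outward from the peak — single-peaked.
Faction 3: ranking walks positions 1-4-2-3; Alpha is ranked above Delta even though Delta lies between Alpha and the peak Beta on the axis — preferences dip and rise again. Not single-peaked.
Faction 4: ranking walks positions 3-4-1-2; Beta is ranked above Delta even though Delta lies between Beta and the peak Theta on the axis — preferences dip and rise again. Not single-peaked.
Faction 5 (peak Theta at position 3): ranking walks positions 3-4-2-1, expanding outward from the peak — single-peaked.
Faction 6: ranking walks positions 4-1-3-2; Beta is ranked above Theta even though Theta lies between Beta and the peak Alpha on the axis — preferences dip and rise again. Not single-peaked.
Faction 3 violates single-peakedness, so the profile is not single-peaked on this axis.

no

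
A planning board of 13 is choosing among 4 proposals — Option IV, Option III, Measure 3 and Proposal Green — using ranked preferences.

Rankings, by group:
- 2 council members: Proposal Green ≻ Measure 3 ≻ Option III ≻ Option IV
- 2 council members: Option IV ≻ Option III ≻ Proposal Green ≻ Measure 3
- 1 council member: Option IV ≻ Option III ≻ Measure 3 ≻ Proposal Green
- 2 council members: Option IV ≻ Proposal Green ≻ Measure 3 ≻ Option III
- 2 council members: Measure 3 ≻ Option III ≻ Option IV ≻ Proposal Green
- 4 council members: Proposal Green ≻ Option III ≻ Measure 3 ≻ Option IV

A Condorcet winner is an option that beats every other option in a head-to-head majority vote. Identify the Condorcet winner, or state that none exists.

Pairwise majorities:
Option IV vs Option III: 5 to 8, Option III.
Option IV vs Measure 3: 2+1+2 = 5 for Option IV, 8 for Measure 3 — Measure 3 by 8–5.
Option IV vs Proposal Green: Option IV is ranked higher on 2+1+2+2 = 7 ballots, Proposal Green on 6. Option IV wins 7–6.
Option III vs Measure 3: Option III is ranked higher on 2+1+4 = 7 ballots, Measure 3 on 6. Option III wins 7–6.
Option III vs Proposal Green: 5 to 8, Proposal Green.
Measure 3 vs Proposal Green: Measure 3 is ranked higher on 1+2 = 3 ballots, Proposal Green on 10. Proposal Green wins 10–3.
Every option loses at least once (Option IV loses to Option III; Option III loses to Proposal Green; Measure 3 loses to Option III; Proposal Green loses to Option IV). The majority relation contains the cycle Option IV beats Proposal Green beats Option III beats Option IV, so there is no Condorcet winner.

none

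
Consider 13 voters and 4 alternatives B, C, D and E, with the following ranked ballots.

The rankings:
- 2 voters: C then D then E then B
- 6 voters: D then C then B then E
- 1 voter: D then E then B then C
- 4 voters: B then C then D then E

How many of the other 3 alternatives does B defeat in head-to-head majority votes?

1

B against each rival (13 voters):
B vs C: B is ranked higher on 1+4 = 5 ballots, C on 8. C wins 8–5.
B vs D: D, 9–4.
B–E: B 10–3.
B beats E; loses to C, D — 1 pairwise win.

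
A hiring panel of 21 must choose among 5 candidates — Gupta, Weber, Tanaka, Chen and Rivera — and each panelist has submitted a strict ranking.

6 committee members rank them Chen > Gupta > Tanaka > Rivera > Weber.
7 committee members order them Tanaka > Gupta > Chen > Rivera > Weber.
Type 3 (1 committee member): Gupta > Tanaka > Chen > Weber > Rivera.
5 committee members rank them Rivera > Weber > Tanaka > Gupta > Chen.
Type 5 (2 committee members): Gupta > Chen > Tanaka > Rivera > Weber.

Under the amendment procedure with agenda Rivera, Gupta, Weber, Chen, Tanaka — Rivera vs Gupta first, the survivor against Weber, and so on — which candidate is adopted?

Round 1: Rivera vs Gupta — 5–16, Gupta advances.
Round 2: Gupta vs Weber — 16–5, Gupta advances.
Round 3: Gupta vs Chen — 15–6, Gupta advances.
Round 4: Gupta vs Tanaka — 9–12, Tanaka advances.
The agenda winner is Tanaka.

Tanaka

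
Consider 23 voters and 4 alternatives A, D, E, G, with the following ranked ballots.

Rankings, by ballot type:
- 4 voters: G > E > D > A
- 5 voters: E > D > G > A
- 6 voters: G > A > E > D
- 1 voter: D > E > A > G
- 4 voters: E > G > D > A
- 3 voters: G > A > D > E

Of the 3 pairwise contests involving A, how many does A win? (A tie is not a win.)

A against each rival (23 voters):
A–D: D 14–9.
A vs E: E wins 14–9.
A vs G: G wins 22–1.
A beats no one; loses to D, E, G — 0 pairwise wins.

0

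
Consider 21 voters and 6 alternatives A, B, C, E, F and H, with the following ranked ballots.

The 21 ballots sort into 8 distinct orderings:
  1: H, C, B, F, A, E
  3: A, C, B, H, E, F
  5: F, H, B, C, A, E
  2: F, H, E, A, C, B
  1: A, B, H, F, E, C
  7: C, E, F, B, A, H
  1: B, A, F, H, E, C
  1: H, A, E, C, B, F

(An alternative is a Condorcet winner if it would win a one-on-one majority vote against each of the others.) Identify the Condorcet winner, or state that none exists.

none

Check each pair by majority over 21 ballots:
A–B: B 14–7.
A–C: C 13–8.
A vs E: A preferred on 1+3+5+1+1+1 = 12 ballots; A wins 12–9.
A–F: F 15–6.
A vs H: A preferred on 3+1+7+1 = 12 ballots; A wins 12–9.
B vs C: C, 14–7.
B vs E: B, 11–10.
B vs F: 1+3+1+1+1 = 7 for B, 14 for F — F by 14–7.
B vs H: B, 12–9.
C vs E: C is ranked higher on 1+3+5+7 = 16 ballots, E on 5. C wins 16–5.
C vs F: C, 12–9.
C vs H: H wins 11–10.
E–F: E 11–10.
E vs H: H, 14–7.
F vs H: F is ranked higher on 5+2+7+1 = 15 ballots, H on 6. F wins 15–6.
No alternative is unbeaten: A loses to B; B loses to C; C loses to H; E loses to A; F loses to C; H loses to A. In particular A beats E beats F beats A is a majority cycle — no Condorcet winner exists.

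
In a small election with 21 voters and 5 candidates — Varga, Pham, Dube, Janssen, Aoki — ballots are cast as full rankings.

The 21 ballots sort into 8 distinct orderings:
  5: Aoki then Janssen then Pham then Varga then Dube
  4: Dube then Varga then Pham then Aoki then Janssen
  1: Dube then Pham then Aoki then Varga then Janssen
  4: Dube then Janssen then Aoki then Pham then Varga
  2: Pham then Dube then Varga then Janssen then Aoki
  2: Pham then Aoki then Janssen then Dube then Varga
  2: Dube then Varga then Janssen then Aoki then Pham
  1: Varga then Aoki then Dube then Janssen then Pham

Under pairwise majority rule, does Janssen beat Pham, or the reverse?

Ballots ranking Janssen above Pham: 5 + 4 + 2 + 1 = 12.
Ballots ranking Pham above Janssen: 21 − 12 = 9.
Janssen wins the head-to-head 12–9.

Janssen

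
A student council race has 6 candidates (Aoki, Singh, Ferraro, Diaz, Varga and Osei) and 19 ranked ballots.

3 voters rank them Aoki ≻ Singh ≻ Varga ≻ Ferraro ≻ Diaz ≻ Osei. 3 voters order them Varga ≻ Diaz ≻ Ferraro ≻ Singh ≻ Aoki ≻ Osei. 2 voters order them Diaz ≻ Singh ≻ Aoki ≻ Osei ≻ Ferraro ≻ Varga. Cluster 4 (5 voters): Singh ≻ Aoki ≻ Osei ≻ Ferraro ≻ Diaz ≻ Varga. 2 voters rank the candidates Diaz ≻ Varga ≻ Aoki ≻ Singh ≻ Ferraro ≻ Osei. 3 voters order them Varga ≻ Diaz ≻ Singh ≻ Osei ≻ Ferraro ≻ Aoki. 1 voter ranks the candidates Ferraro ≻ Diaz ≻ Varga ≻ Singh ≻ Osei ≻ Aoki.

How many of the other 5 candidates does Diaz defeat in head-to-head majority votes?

5

Diaz against each rival (19 voters):
Diaz vs Aoki: Diaz wins 11–8.
Diaz–Singh: Diaz 11–8.
Diaz vs Ferraro: 10 to 9, Diaz.
Diaz vs Varga: Diaz is ranked higher on 2+5+2+1 = 10 ballots, Varga on 9. Diaz wins 10–9.
Diaz vs Osei: Diaz preferred on 3+3+2+2+3+1 = 14 ballots; Diaz wins 14–5.
Diaz beats Aoki, Singh, Ferraro, Varga, Osei — 5 pairwise wins.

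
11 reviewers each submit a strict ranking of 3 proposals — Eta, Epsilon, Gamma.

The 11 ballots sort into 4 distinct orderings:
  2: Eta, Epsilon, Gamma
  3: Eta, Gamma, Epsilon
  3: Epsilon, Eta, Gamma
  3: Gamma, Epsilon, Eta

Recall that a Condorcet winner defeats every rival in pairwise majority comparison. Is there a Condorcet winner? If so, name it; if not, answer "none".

Head-to-head results (11 reviewers):
Eta vs Epsilon: 2+3 = 5 for Eta, 6 for Epsilon — Epsilon by 6–5.
Eta vs Gamma: 2+3+3 = 8 for Eta, 3 for Gamma — Eta by 8–3.
Epsilon vs Gamma: 2+3 = 5 for Epsilon, 6 for Gamma — Gamma by 6–5.
No project is unbeaten: Eta loses to Epsilon; Epsilon loses to Gamma; Gamma loses to Eta. In particular Eta beats Gamma beats Epsilon beats Eta is a majority cycle — no Condorcet winner exists.

none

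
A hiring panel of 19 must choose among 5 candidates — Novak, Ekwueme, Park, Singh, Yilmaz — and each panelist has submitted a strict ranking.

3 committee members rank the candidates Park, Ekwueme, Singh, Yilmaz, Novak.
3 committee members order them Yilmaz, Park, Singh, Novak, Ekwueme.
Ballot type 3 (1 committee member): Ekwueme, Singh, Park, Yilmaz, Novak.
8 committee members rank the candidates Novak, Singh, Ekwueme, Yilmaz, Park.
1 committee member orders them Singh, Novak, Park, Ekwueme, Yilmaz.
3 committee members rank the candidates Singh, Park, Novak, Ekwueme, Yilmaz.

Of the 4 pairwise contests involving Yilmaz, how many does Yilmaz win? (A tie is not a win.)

1

Yilmaz against each rival (19 committee members):
Yilmaz vs Novak: Yilmaz preferred on 3+3+1 = 7 ballots; Novak wins 12–7.
Yilmaz vs Ekwueme: Ekwueme wins 16–3.
Yilmaz vs Park: Yilmaz, 11–8.
Yilmaz vs Singh: Yilmaz is ranked higher on 3 ballots, Singh on 16. Singh wins 16–3.
Yilmaz beats Park; loses to Novak, Ekwueme, Singh — 1 pairwise win.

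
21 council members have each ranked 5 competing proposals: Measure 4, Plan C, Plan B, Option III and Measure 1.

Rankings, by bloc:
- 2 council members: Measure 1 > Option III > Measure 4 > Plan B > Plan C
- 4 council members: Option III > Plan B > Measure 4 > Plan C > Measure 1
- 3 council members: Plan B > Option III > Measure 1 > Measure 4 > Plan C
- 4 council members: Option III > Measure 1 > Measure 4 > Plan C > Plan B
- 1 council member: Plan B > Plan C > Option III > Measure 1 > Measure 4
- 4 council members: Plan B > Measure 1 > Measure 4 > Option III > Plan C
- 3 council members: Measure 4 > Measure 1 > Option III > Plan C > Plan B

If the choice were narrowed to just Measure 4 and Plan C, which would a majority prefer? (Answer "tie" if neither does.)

Measure 4

Ballots ranking Measure 4 above Plan C: 2 + 4 + 3 + 4 + 4 + 3 = 20.
Ballots ranking Plan C above Measure 4: 21 − 20 = 1.
Measure 4 wins the head-to-head 20–1.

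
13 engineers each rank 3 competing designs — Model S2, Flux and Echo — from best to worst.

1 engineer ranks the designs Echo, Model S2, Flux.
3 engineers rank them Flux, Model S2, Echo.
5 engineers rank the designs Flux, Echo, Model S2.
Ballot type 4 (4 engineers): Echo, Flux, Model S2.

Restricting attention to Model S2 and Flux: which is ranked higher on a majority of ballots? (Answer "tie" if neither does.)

Flux

Ballots ranking Model S2 above Flux: 1.
Ballots ranking Flux above Model S2: 13 − 1 = 12.
Flux wins the head-to-head 12–1.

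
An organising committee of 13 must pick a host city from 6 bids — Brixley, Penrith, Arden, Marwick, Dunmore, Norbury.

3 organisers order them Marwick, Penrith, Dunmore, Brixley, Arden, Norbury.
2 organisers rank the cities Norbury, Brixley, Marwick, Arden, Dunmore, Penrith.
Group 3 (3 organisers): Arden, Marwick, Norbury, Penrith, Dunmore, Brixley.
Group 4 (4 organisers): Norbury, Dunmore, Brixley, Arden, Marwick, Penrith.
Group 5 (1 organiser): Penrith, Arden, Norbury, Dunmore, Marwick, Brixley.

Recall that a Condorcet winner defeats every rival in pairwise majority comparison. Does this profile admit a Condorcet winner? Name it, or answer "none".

Check each pair by majority over 13 ballots:
Brixley vs Penrith: Penrith, 7–6.
Brixley vs Arden: Brixley, 9–4.
Brixley vs Marwick: Marwick, 7–6.
Brixley vs Dunmore: Dunmore, 11–2.
Brixley–Norbury: Norbury 10–3.
Penrith vs Arden: Arden, 9–4.
Penrith–Marwick: Marwick 12–1.
Penrith–Dunmore: Penrith 7–6.
Penrith vs Norbury: Norbury wins 9–4.
Arden vs Marwick: Arden, 8–5.
Arden vs Dunmore: Dunmore wins 7–6.
Arden–Norbury: Arden 7–6.
Marwick vs Dunmore: Marwick, 8–5.
Marwick vs Norbury: Norbury wins 7–6.
Dunmore vs Norbury: Norbury wins 10–3.
Every city loses at least once (Brixley loses to Penrith; Penrith loses to Arden; Arden loses to Brixley; Marwick loses to Arden; Dunmore loses to Penrith; Norbury loses to Arden). The majority relation contains the cycle Brixley → Arden → Penrith → Brixley, so there is no Condorcet winner.

none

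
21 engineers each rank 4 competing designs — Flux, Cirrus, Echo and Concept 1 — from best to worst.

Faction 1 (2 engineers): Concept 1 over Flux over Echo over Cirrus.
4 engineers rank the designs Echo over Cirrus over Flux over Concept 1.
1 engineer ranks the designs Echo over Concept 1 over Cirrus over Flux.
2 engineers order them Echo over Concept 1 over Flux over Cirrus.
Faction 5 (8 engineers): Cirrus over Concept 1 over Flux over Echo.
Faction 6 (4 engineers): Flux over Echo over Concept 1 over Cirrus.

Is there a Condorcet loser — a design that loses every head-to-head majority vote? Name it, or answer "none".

none

Head-to-head results (21 engineers):
Flux vs Cirrus: Cirrus wins 13–8.
Flux vs Echo: Flux preferred on 2+8+4 = 14 ballots; Flux wins 14–7.
Flux–Concept 1: Concept 1 13–8.
Cirrus–Echo: Echo 13–8.
Cirrus vs Concept 1: 12 to 9, Cirrus.
Echo vs Concept 1: Echo, 11–10.
No design is winless: Flux beats Echo; Cirrus beats Flux; Echo beats Cirrus; Concept 1 beats Flux. There is no Condorcet loser.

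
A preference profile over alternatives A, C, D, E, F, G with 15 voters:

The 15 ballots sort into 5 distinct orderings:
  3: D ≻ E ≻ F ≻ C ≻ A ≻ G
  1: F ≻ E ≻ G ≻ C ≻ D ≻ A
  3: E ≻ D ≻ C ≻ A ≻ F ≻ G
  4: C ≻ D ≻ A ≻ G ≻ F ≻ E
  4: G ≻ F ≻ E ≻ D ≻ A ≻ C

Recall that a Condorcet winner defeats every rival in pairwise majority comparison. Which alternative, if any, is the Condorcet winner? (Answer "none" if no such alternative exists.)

Pairwise majorities:
A–C: C 11–4.
A vs D: D wins 15–0.
A vs E: E, 11–4.
A–F: F 8–7.
A vs G: A wins 10–5.
C vs D: D, 10–5.
C vs E: E, 11–4.
C vs F: F, 8–7.
C vs G: C, 10–5.
D vs E: E, 8–7.
D–F: D 10–5.
D vs G: D wins 10–5.
E vs F: F, 9–6.
E–G: G 8–7.
F vs G: G wins 8–7.
Each alternative drops at least one matchup (A loses to C; C loses to D; D loses to E; E loses to F; F loses to D; G loses to A); the cycle A beats G beats E beats A rules out a Condorcet winner.

none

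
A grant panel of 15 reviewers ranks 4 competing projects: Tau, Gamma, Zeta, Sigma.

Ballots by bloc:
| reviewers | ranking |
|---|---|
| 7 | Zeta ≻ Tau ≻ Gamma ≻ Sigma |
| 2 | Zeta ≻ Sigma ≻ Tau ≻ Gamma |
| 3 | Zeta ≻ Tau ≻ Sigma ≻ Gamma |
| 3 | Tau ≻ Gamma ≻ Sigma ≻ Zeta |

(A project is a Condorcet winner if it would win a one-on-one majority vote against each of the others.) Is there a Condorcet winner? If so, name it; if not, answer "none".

Pairwise majorities:
Tau vs Gamma: Tau wins 15–0.
Tau vs Zeta: Zeta wins 12–3.
Tau–Sigma: Tau 13–2.
Gamma–Zeta: Zeta 12–3.
Gamma vs Sigma: Gamma wins 10–5.
Zeta vs Sigma: Zeta wins 12–3.
Zeta wins every pairwise contest, so Zeta is the Condorcet winner.

Zeta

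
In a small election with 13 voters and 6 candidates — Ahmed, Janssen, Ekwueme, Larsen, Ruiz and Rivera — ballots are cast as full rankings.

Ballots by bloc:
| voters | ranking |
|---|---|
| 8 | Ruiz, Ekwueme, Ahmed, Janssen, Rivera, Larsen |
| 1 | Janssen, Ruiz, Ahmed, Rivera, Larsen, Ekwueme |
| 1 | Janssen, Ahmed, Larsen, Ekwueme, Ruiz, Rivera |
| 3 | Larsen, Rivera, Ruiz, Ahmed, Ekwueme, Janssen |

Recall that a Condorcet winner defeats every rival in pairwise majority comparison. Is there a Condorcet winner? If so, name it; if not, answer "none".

Head-to-head results (13 voters):
Ahmed vs Janssen: Ahmed wins 11–2.
Ahmed–Ekwueme: Ekwueme 8–5.
Ahmed vs Larsen: Ahmed, 10–3.
Ahmed vs Ruiz: Ruiz, 12–1.
Ahmed–Rivera: Ahmed 10–3.
Janssen–Ekwueme: Ekwueme 11–2.
Janssen vs Larsen: Janssen wins 10–3.
Janssen vs Ruiz: Ruiz, 11–2.
Janssen vs Rivera: Janssen, 10–3.
Ekwueme vs Larsen: Ekwueme, 8–5.
Ekwueme–Ruiz: Ruiz 12–1.
Ekwueme vs Rivera: Ekwueme wins 9–4.
Larsen vs Ruiz: Ruiz, 9–4.
Larsen vs Rivera: Rivera wins 9–4.
Ruiz–Rivera: Ruiz 10–3.
Only Ruiz has no losses; Ruiz is the Condorcet winner.

Ruiz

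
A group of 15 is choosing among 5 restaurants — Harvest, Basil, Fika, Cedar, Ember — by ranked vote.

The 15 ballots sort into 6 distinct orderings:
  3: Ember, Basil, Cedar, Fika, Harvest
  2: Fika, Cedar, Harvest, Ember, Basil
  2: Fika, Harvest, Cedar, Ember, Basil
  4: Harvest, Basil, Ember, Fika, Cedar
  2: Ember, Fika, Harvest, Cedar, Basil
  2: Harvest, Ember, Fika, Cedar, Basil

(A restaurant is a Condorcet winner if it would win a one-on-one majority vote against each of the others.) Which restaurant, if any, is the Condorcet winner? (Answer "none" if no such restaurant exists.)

Head-to-head results (15 friends):
Harvest vs Basil: 12 to 3, Harvest.
Harvest vs Fika: Harvest is ranked higher on 4+2 = 6 ballots, Fika on 9. Fika wins 9–6.
Harvest vs Cedar: 2+4+2+2 = 10 for Harvest, 5 for Cedar — Harvest by 10–5.
Harvest vs Ember: Harvest preferred on 2+2+4+2 = 10 ballots; Harvest wins 10–5.
Basil vs Fika: Basil is ranked higher on 3+4 = 7 ballots, Fika on 8. Fika wins 8–7.
Basil vs Cedar: 7 to 8, Cedar.
Basil vs Ember: 4 to 11, Ember.
Fika vs Cedar: 12 to 3, Fika.
Fika vs Ember: Fika is ranked higher on 2+2 = 4 ballots, Ember on 11. Ember wins 11–4.
Cedar vs Ember: 2+2 = 4 for Cedar, 11 for Ember — Ember by 11–4.
Every restaurant loses at least once (Harvest loses to Fika; Basil loses to Harvest; Fika loses to Ember; Cedar loses to Harvest; Ember loses to Harvest). The majority relation contains the cycle Harvest > Ember > Fika > Harvest, so there is no Condorcet winner.

none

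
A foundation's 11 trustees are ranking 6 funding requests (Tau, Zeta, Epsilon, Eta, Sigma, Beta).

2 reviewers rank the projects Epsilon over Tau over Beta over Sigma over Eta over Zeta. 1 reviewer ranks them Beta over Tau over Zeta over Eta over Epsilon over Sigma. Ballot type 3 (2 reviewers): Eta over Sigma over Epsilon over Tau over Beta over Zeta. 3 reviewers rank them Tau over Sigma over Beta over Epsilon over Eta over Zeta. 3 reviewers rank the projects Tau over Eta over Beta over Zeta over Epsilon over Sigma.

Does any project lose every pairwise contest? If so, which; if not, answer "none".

Zeta

Head-to-head results (11 reviewers):
Tau vs Zeta: Tau, 11–0.
Tau vs Epsilon: Tau wins 7–4.
Tau vs Eta: 2+1+3+3 = 9 for Tau, 2 for Eta — Tau by 9–2.
Tau vs Sigma: 9 to 2, Tau.
Tau vs Beta: 2+2+3+3 = 10 for Tau, 1 for Beta — Tau by 10–1.
Zeta vs Epsilon: 1+3 = 4 for Zeta, 7 for Epsilon — Epsilon by 7–4.
Zeta vs Eta: Eta, 10–1.
Zeta vs Sigma: Zeta preferred on 1+3 = 4 ballots; Sigma wins 7–4.
Zeta vs Beta: Zeta is ranked higher on 0 ballots, Beta on 11. Beta wins 11–0.
Epsilon vs Eta: Eta, 6–5.
Epsilon vs Sigma: Epsilon preferred on 2+1+3 = 6 ballots; Epsilon wins 6–5.
Epsilon–Beta: Beta 7–4.
Eta vs Sigma: Eta preferred on 1+2+3 = 6 ballots; Eta wins 6–5.
Eta vs Beta: Beta, 6–5.
Sigma vs Beta: Beta wins 6–5.
Only Zeta has no wins; Zeta is the Condorcet loser.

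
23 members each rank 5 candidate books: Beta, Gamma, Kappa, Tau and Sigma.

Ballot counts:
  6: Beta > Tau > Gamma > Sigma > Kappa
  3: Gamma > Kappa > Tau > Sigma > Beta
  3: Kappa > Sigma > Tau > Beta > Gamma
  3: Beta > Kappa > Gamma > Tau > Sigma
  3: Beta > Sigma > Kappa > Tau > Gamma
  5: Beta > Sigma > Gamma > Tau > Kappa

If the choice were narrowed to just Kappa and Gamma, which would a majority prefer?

Gamma

Ballots ranking Kappa above Gamma: 3 + 3 + 3 = 9.
Ballots ranking Gamma above Kappa: 23 − 9 = 14.
Gamma wins the head-to-head 14–9.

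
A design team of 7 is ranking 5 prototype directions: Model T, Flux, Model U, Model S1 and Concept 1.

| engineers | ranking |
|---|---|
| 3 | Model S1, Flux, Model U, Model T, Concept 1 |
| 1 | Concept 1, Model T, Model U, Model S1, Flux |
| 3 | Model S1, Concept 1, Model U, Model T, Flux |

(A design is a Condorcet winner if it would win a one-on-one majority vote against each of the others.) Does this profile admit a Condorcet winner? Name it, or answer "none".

Model S1

Pairwise majorities:
Model T vs Flux: Model T wins 4–3.
Model T vs Model U: Model U wins 6–1.
Model T vs Model S1: Model S1, 6–1.
Model T–Concept 1: Concept 1 4–3.
Flux vs Model U: Model U, 4–3.
Flux–Model S1: Model S1 7–0.
Flux vs Concept 1: Concept 1, 4–3.
Model U vs Model S1: Model S1 wins 6–1.
Model U–Concept 1: Concept 1 4–3.
Model S1 vs Concept 1: Model S1, 6–1.
Model S1 defeats every rival head-to-head and is the Condorcet winner.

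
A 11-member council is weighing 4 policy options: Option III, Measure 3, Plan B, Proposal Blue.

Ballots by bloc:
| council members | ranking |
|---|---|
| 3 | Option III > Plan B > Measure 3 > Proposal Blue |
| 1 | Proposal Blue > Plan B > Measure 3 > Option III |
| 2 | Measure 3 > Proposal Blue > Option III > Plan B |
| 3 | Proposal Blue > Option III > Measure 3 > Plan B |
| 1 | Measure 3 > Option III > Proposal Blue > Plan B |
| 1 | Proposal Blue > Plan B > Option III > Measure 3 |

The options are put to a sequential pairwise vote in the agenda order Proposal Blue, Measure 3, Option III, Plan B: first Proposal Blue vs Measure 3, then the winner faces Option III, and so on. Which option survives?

Option III

Round 1: Proposal Blue vs Measure 3 — 5–6, Measure 3 advances.
Round 2: Measure 3 vs Option III — 4–7, Option III advances.
Round 3: Option III vs Plan B — 9–2, Option III advances.
The agenda winner is Option III.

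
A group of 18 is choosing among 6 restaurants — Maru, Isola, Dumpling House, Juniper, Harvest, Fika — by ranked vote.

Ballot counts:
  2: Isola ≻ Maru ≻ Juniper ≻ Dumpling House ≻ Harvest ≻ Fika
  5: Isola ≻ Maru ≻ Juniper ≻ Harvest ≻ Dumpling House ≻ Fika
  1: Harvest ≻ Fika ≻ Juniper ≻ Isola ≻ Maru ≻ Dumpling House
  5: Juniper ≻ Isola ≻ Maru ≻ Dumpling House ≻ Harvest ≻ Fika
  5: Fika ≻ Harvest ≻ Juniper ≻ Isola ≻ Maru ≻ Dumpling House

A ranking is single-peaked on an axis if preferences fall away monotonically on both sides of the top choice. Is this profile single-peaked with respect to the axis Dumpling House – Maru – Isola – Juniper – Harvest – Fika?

yes

Axis positions: Dumpling House=1, Maru=2, Isola=3, Juniper=4, Harvest=5, Fika=6.
Faction 1 (peak Isola at position 3): ranking walks positions 3-2-4-1-5-6, expanding outward from the peak — single-peaked.
Faction 2 (peak Isola at position 3): ranking walks positions 3-2-4-5-1-6, expanding outward from the peak — single-peaked.
Faction 3 (peak Harvest at position 5): ranking walks positions 5-6-4-3-2-1, expanding outward from the peak — single-peaked.
Faction 4 (peak Juniper at position 4): ranking walks positions 4-3-2-1-5-6, expanding outward from the peak — single-peaked.
Faction 5 (peak Fika at position 6): ranking walks positions 6-5-4-3-2-1, expanding outward from the peak — single-peaked.
Every ranking is single-peaked on this axis.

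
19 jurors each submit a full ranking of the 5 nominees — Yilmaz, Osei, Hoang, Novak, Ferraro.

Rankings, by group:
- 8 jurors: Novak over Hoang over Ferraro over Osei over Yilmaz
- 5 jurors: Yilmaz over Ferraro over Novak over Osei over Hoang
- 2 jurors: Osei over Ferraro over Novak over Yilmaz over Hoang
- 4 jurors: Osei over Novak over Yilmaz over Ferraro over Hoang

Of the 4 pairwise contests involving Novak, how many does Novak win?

4

Novak against each rival (19 jurors):
Novak vs Yilmaz: Novak preferred on 8+2+4 = 14 ballots; Novak wins 14–5.
Novak vs Osei: Novak wins 13–6.
Novak vs Hoang: Novak preferred on 8+5+2+4 = 19 ballots; Novak wins 19–0.
Novak vs Ferraro: Novak wins 12–7.
Novak beats Yilmaz, Osei, Hoang, Ferraro — 4 pairwise wins.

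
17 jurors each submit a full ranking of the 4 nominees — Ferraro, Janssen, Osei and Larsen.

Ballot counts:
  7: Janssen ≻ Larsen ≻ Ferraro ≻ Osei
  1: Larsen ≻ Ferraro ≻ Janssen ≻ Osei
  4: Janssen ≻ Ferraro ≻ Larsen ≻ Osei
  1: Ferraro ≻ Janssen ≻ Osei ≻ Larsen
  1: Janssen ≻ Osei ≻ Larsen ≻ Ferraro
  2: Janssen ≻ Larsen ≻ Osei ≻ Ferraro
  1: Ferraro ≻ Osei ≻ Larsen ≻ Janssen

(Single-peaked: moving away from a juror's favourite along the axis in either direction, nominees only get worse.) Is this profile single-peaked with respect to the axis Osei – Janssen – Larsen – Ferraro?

no

Axis positions: Osei=1, Janssen=2, Larsen=3, Ferraro=4.
Cluster 1 (peak Janssen at position 2): ranking walks positions 2-3-4-1, expanding outward from the peak — single-peaked.
Cluster 2 (peak Larsen at position 3): ranking walks positions 3-4-2-1, expanding outward from the peak — single-peaked.
Cluster 3: ranking walks positions 2-4-3-1; Ferraro is ranked above Larsen even though Larsen lies between Ferraro and the peak Janssen on the axis — preferences dip and rise again. Not single-peaked.
Cluster 4: ranking walks positions 4-2-1-3; Janssen is ranked above Larsen even though Larsen lies between Janssen and the peak Ferraro on the axis — preferences dip and rise again. Not single-peaked.
Cluster 5 (peak Janssen at position 2): ranking walks positions 2-1-3-4, expanding outward from the peak — single-peaked.
Cluster 6 (peak Janssen at position 2): ranking walks positions 2-3-1-4, expanding outward from the peak — single-peaked.
Cluster 7: ranking walks positions 4-1-3-2; Osei is ranked above Larsen even though Larsen lies between Osei and the peak Ferraro on the axis — preferences dip and rise again. Not single-peaked.
Cluster 3 violates single-peakedness, so the profile is not single-peaked on this axis.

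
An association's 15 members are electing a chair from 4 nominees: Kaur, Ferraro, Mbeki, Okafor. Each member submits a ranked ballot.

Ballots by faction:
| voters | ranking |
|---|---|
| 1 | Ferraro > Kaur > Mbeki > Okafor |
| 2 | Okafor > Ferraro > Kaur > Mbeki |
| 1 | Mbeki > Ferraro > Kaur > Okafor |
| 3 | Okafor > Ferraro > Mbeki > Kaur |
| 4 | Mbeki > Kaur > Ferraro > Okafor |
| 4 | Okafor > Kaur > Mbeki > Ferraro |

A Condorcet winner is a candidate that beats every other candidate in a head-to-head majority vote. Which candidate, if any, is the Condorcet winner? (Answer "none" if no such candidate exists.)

Okafor

Head-to-head results (15 voters):
Kaur–Ferraro: Kaur 8–7.
Kaur–Mbeki: Mbeki 8–7.
Kaur vs Okafor: Okafor wins 9–6.
Ferraro vs Mbeki: Mbeki wins 9–6.
Ferraro vs Okafor: Okafor, 9–6.
Mbeki vs Okafor: Okafor, 9–6.
Okafor defeats every rival head-to-head and is the Condorcet winner.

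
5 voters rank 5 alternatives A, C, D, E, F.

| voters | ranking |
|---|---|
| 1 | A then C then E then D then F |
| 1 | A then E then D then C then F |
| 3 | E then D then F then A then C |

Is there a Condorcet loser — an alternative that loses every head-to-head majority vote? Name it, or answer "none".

C

Pairwise majorities:
A vs C: A, 5–0.
A vs D: 1+1 = 2 for A, 3 for D — D by 3–2.
A vs E: E wins 3–2.
A vs F: 1+1 = 2 for A, 3 for F — F by 3–2.
C vs D: D wins 4–1.
C vs E: E wins 4–1.
C vs F: F, 3–2.
D vs E: D is ranked higher on 0 ballots, E on 5. E wins 5–0.
D vs F: D wins 5–0.
E vs F: E, 5–0.
C is beaten in every head-to-head and is the Condorcet loser.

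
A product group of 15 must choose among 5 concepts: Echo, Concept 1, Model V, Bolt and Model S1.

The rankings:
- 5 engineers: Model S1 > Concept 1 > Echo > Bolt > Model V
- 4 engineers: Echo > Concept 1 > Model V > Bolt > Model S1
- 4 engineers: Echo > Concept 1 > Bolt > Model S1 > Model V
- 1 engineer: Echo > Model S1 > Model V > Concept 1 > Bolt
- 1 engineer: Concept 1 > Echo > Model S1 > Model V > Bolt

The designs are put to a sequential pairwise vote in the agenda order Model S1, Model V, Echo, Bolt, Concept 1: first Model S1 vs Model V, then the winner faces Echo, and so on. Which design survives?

Echo

Round 1: Model S1 vs Model V — 11–4, Model S1 advances.
Round 2: Model S1 vs Echo — 5–10, Echo advances.
Round 3: Echo vs Bolt — 15–0, Echo advances.
Round 4: Echo vs Concept 1 — 9–6, Echo advances.
Echo survives the agenda.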